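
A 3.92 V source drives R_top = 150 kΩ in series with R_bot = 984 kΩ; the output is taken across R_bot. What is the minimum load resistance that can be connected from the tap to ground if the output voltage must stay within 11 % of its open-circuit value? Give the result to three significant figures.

R_L(min) ≈ 1.05 MΩ

Output resistance R_th = R_top‖R_bot = (150 × 984)/1134 = 130.2 kΩ.
The fractional drop is R_th/(R_th + R_L); requiring this ≤ 0.110 gives R_L ≥ R_th(1/0.110 − 1) = 130.2 × 8.091 = 1.05 MΩ.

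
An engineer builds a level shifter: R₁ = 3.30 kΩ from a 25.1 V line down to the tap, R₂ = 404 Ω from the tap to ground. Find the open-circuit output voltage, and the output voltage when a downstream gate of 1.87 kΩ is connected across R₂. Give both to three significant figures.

Open-circuit: V = 25.1 × 404/(3300 + 404) = 2.74 V.
With the load, R₂ becomes R₂‖R_L = 332.2 Ω, so V = 25.1 × 332.2/3632 = 2.30 V.

Unloaded: 2.74 V; loaded: 2.30 V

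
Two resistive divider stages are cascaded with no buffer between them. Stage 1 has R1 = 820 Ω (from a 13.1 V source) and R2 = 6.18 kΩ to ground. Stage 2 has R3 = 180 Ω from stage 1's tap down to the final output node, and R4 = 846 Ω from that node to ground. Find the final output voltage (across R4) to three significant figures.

V_out ≈ 5.59 V

Stage 2 presents R3+R4 = 1026 Ω as a load on stage 1's tap.
Stage 1's lower leg becomes R2‖(R3+R4) = 879.9 Ω, so V_mid = 13.1 × 879.9/1700 = 6.781 V.
Stage 2 is itself unloaded: V_out = V_mid × R4/(R3+R4) = 6.781 × 846/1026 = 5.59 V.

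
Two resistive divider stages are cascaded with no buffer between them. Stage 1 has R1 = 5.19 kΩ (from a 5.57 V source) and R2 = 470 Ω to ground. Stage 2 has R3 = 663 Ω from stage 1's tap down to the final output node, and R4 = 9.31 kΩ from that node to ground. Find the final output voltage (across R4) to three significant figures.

V_out ≈ 0.414 V

Stage 2 presents R3+R4 = 9973 Ω as a load on stage 1's tap.
Stage 1's lower leg becomes R2‖(R3+R4) = 448.8 Ω, so V_mid = 5.57 × 448.8/5639 = 0.4434 V.
Stage 2 is itself unloaded: V_out = V_mid × R4/(R3+R4) = 0.4434 × 9310/9973 = 0.414 V.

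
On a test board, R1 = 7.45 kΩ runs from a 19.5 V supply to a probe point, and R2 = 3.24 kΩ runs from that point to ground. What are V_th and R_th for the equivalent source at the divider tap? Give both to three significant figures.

V_th is the open-circuit tap voltage: 19.5 × 3.24/(7.45 + 3.24) = 5.91 V.
With the supply zeroed, R1 and R2 appear in parallel from the tap: R_th = R1‖R2 = (7.45 × 3.24)/10.69 = 2.26 kΩ.

V_th = 5.91 V, R_th = 2.26 kΩ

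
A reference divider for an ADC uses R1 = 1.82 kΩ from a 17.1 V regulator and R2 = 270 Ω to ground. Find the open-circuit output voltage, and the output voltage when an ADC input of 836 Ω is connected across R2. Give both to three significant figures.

Open-circuit: V = 17.1 × 270/(1820 + 270) = 2.21 V.
With the load, R2 becomes R2‖R_L = 204.1 Ω, so V = 17.1 × 204.1/2024 = 1.72 V.

Unloaded: 2.21 V; loaded: 1.72 V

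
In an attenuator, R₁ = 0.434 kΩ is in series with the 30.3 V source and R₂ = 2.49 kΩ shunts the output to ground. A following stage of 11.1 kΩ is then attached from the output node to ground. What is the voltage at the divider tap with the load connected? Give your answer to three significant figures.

V_out ≈ 25.0 V

The load sits in parallel with R₂: R₂‖R_L = (2490 × 11100) / (2490 + 11100) = 2034 Ω.
V_out = 30.3 × 2034 / (434 + 2034) = 30.3 × 2034/2468 = 25.0 V.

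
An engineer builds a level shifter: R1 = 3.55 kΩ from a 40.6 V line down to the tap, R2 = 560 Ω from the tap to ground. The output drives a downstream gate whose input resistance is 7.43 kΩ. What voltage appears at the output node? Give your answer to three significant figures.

The load sits in parallel with R2: R2‖R_L = (560 × 7430) / (560 + 7430) = 520.8 Ω.
V_out = 40.6 × 520.8 / (3550 + 520.8) = 40.6 × 520.8/4071 = 5.19 V.
(Unloaded it would have been 5.53 V.)

V_out ≈ 5.19 V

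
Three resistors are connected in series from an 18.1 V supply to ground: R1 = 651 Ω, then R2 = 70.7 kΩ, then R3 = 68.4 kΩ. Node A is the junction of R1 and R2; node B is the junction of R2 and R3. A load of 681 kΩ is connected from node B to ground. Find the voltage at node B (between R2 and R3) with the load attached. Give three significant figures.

V ≈ 8.43 V

At node B, R3 is in parallel with the load: R3‖R_L = 62160 Ω.
Below node A the resistance is R2 + (R3‖R_L) = 132900 Ω, so V_A = 18.1 × 132900/133500 = 18.01 V.
Then V_B = V_A × (R3‖R_L)/(R2 + R3‖R_L) = 18.01 × 62160/132900 = 8.43 V.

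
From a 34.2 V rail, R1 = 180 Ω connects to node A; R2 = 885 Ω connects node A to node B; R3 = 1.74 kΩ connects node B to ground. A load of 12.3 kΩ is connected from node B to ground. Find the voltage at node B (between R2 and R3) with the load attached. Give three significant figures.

At node B, R3 is in parallel with the load: R3‖R_L = 1524 Ω.
Below node A the resistance is R2 + (R3‖R_L) = 2409 Ω, so V_A = 34.2 × 2409/2589 = 31.82 V.
Then V_B = V_A × (R3‖R_L)/(R2 + R3‖R_L) = 31.82 × 1524/2409 = 20.1 V.

V ≈ 20.1 V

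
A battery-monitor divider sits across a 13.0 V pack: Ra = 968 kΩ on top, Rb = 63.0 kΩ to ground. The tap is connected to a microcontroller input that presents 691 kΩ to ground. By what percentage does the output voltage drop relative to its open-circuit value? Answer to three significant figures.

The divider's output (Thévenin) resistance is Ra‖Rb = 59.15 kΩ.
Fractional drop under load = R_th/(R_th + R_L) = 59.15 / (59.15 + 691) = 0.07885.
So the output falls by 7.89 %.

7.89 %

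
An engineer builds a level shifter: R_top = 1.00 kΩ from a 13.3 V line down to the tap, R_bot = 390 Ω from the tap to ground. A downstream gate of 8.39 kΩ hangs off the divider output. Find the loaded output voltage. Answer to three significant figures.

V_out ≈ 3.61 V

The load sits in parallel with R_bot: R_bot‖R_L = (390 × 8390) / (390 + 8390) = 372.7 Ω.
V_out = 13.3 × 372.7 / (1000 + 372.7) = 13.3 × 372.7/1373 = 3.61 V.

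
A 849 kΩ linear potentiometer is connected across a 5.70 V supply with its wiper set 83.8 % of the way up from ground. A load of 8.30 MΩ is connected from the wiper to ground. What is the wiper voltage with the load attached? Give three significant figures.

The wiper splits the pot into (1−α)R = 137.5 kΩ above and αR = 711.5 kΩ below.
Lower section ‖ load = 655.3 kΩ.
V_wiper = 5.70 × 655.3/(137.5 + 655.3) = 4.71 V.

V ≈ 4.71 V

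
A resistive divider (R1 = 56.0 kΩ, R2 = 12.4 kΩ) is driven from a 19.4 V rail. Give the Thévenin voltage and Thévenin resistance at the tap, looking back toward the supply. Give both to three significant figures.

V_th is the open-circuit tap voltage: 19.4 × 12.4/(56.0 + 12.4) = 3.52 V.
With the supply zeroed, R1 and R2 appear in parallel from the tap: R_th = R1‖R2 = (56.0 × 12.4)/68.40 = 10.2 kΩ.

V_th = 3.52 V, R_th = 10.2 kΩ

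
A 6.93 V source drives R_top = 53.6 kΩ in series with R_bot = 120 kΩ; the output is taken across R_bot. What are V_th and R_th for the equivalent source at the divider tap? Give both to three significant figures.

V_th is the open-circuit tap voltage: 6.93 × 120/(53.6 + 120) = 4.79 V.
With the supply zeroed, R_top and R_bot appear in parallel from the tap: R_th = R_top‖R_bot = (53.6 × 120)/173.6 = 37.1 kΩ.

V_th = 4.79 V, R_th = 37.1 kΩ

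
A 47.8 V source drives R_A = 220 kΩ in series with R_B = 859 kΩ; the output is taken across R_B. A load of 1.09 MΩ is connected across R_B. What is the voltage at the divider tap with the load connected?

V_out ≈ 32.8 V

The load sits in parallel with R_B: R_B‖R_L = (859 × 1090) / (859 + 1090) = 480.4 kΩ.
V_out = 47.8 × 480.4 / (220 + 480.4) = 47.8 × 480.4/700.4 = 32.8 V.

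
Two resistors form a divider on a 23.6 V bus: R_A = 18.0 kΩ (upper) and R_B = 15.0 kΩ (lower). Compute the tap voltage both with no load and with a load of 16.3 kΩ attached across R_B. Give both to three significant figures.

Open-circuit: V = 23.6 × 15.0/(18.0 + 15.0) = 10.7 V.
With the load, R_B becomes R_B‖R_L = 7.812 kΩ, so V = 23.6 × 7.812/25.81 = 7.14 V.

Unloaded: 10.7 V; loaded: 7.14 V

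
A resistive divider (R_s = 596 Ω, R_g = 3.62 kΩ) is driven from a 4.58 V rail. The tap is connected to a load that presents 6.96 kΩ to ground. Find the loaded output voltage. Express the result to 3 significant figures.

V_out ≈ 3.66 V

The load sits in parallel with R_g: R_g‖R_L = (3620 × 6960) / (3620 + 6960) = 2381 Ω.
V_out = 4.58 × 2381 / (596 + 2381) = 4.58 × 2381/2977 = 3.66 V.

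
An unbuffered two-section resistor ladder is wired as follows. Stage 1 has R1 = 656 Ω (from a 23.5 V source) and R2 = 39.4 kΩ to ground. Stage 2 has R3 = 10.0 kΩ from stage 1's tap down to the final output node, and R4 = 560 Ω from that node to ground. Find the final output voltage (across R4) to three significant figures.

Stage 2 presents R3+R4 = 10560 Ω as a load on stage 1's tap.
Stage 1's lower leg becomes R2‖(R3+R4) = 8328 Ω, so V_mid = 23.5 × 8328/8984 = 21.78 V.
Stage 2 is itself unloaded: V_out = V_mid × R4/(R3+R4) = 21.78 × 560/10560 = 1.16 V.

V_out ≈ 1.16 V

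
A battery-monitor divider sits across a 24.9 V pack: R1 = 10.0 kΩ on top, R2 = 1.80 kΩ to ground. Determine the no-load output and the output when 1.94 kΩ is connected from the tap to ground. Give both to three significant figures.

Open-circuit: V = 24.9 × 1.80/(10.0 + 1.80) = 3.80 V.
With the load, R2 becomes R2‖R_L = 0.9337 kΩ, so V = 24.9 × 0.9337/10.93 = 2.13 V.

Unloaded: 3.80 V; loaded: 2.13 V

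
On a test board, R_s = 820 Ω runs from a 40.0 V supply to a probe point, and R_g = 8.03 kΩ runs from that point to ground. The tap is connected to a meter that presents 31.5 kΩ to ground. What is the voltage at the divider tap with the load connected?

V_out ≈ 35.5 V

The load sits in parallel with R_g: R_g‖R_L = (8030 × 31500) / (8030 + 31500) = 6399 Ω.
V_out = 40.0 × 6399 / (820 + 6399) = 40.0 × 6399/7219 = 35.5 V.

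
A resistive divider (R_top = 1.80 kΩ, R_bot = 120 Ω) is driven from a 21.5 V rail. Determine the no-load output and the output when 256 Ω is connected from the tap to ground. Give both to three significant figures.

Open-circuit: V = 21.5 × 120/(1800 + 120) = 1.34 V.
With the load, R_bot becomes R_bot‖R_L = 81.70 Ω, so V = 21.5 × 81.70/1882 = 0.934 V.

Unloaded: 1.34 V; loaded: 0.934 V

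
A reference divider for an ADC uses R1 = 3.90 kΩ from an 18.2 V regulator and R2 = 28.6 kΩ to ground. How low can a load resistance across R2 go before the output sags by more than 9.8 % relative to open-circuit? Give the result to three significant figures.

Output resistance R_th = R1‖R2 = (3.90 × 28.6)/32.50 = 3.432 kΩ.
The fractional drop is R_th/(R_th + R_L); requiring this ≤ 0.0980 gives R_L ≥ R_th(1/0.0980 − 1) = 3.432 × 9.204 = 31.6 kΩ.

R_L(min) ≈ 31.6 kΩ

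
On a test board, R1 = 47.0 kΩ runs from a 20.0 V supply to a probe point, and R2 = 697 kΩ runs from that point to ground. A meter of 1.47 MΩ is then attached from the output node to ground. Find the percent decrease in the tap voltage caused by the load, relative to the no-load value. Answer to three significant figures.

The divider's output (Thévenin) resistance is R1‖R2 = 44.03 kΩ.
Fractional drop under load = R_th/(R_th + R_L) = 44.03 / (44.03 + 1470) = 0.02908.
So the output falls by 2.91 %.

2.91 %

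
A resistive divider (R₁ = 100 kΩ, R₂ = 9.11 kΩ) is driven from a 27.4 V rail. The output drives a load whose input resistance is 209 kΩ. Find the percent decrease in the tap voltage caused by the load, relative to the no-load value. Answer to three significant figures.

3.84 %

The divider's output (Thévenin) resistance is R₁‖R₂ = 8.349 kΩ.
Fractional drop under load = R_th/(R_th + R_L) = 8.349 / (8.349 + 209) = 0.03841.
So the output falls by 3.84 %.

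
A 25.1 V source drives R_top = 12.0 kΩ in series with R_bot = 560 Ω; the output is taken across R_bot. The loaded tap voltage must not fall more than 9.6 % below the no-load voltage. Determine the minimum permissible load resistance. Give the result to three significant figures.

Output resistance R_th = R_top‖R_bot = (12000 × 560)/12560 = 535.0 Ω.
The fractional drop is R_th/(R_th + R_L); requiring this ≤ 0.0960 gives R_L ≥ R_th(1/0.0960 − 1) = 535.0 × 9.417 = 5.04 kΩ.

R_L(min) ≈ 5.04 kΩ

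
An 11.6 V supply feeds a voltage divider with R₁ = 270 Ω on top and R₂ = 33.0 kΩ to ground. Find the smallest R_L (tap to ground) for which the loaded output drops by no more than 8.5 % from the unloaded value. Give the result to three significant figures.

Output resistance R_th = R₁‖R₂ = (270 × 33000)/33270 = 267.8 Ω.
The fractional drop is R_th/(R_th + R_L); requiring this ≤ 0.0850 gives R_L ≥ R_th(1/0.0850 − 1) = 267.8 × 10.76 = 2.88 kΩ.

R_L(min) ≈ 2.88 kΩ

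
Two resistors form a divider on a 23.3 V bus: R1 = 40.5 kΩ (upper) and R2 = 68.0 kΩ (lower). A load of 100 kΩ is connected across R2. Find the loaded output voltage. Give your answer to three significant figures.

V_out ≈ 11.6 V

The load sits in parallel with R2: R2‖R_L = (68.0 × 100) / (68.0 + 100) = 40.48 kΩ.
V_out = 23.3 × 40.48 / (40.5 + 40.48) = 23.3 × 40.48/80.98 = 11.6 V.
(Unloaded it would have been 14.6 V.)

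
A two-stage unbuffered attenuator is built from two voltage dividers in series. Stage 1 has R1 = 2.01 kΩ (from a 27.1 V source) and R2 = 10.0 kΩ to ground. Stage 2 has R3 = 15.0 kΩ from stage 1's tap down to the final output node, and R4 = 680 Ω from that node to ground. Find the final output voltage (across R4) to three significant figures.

V_out ≈ 0.884 V

Stage 2 presents R3+R4 = 15680 Ω as a load on stage 1's tap.
Stage 1's lower leg becomes R2‖(R3+R4) = 6106 Ω, so V_mid = 27.1 × 6106/8116 = 20.39 V.
Stage 2 is itself unloaded: V_out = V_mid × R4/(R3+R4) = 20.39 × 680/15680 = 0.884 V.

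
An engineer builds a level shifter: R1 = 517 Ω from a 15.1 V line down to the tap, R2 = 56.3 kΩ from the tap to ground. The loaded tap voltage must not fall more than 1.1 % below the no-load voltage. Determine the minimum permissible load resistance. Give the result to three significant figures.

R_L(min) ≈ 46.1 kΩ

Output resistance R_th = R1‖R2 = (517 × 56300)/56820 = 512.3 Ω.
The fractional drop is R_th/(R_th + R_L); requiring this ≤ 0.0110 gives R_L ≥ R_th(1/0.0110 − 1) = 512.3 × 89.91 = 46.1 kΩ.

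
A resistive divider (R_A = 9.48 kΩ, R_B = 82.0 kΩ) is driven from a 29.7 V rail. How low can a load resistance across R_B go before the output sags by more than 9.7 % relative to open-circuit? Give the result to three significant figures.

R_L(min) ≈ 79.1 kΩ

Output resistance R_th = R_A‖R_B = (9.48 × 82.0)/91.48 = 8.498 kΩ.
The fractional drop is R_th/(R_th + R_L); requiring this ≤ 0.0970 gives R_L ≥ R_th(1/0.0970 − 1) = 8.498 × 9.309 = 79.1 kΩ.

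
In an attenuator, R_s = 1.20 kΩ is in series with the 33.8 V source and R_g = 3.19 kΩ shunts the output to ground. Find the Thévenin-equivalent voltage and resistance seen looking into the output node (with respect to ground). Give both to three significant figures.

V_th is the open-circuit tap voltage: 33.8 × 3.19/(1.20 + 3.19) = 24.6 V.
With the supply zeroed, R_s and R_g appear in parallel from the tap: R_th = R_s‖R_g = (1.20 × 3.19)/4.390 = 872 Ω.

V_th = 24.6 V, R_th = 872 Ω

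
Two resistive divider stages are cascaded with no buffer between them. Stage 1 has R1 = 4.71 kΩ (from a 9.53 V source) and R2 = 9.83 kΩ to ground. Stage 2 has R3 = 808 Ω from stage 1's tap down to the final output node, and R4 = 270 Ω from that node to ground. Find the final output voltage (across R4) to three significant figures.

V_out ≈ 0.408 V

Stage 2 presents R3+R4 = 1078 Ω as a load on stage 1's tap.
Stage 1's lower leg becomes R2‖(R3+R4) = 971.5 Ω, so V_mid = 9.53 × 971.5/5681 = 1.630 V.
Stage 2 is itself unloaded: V_out = V_mid × R4/(R3+R4) = 1.630 × 270/1078 = 0.408 V.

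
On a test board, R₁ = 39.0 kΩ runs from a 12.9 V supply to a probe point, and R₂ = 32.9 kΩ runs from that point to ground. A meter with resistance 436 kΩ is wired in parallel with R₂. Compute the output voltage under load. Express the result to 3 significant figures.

V_out ≈ 5.67 V

The load sits in parallel with R₂: R₂‖R_L = (32.9 × 436) / (32.9 + 436) = 30.59 kΩ.
V_out = 12.9 × 30.59 / (39.0 + 30.59) = 12.9 × 30.59/69.59 = 5.67 V.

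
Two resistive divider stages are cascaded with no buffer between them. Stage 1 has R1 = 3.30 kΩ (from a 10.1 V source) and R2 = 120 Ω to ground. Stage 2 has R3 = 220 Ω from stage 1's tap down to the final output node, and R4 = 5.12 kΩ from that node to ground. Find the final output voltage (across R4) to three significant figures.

Stage 2 presents R3+R4 = 5340 Ω as a load on stage 1's tap.
Stage 1's lower leg becomes R2‖(R3+R4) = 117.4 Ω, so V_mid = 10.1 × 117.4/3417 = 0.3469 V.
Stage 2 is itself unloaded: V_out = V_mid × R4/(R3+R4) = 0.3469 × 5120/5340 = 0.333 V.

V_out ≈ 0.333 V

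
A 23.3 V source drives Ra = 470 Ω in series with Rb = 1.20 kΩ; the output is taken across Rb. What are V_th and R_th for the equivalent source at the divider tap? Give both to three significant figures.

V_th = 16.7 V, R_th = 338 Ω

V_th is the open-circuit tap voltage: 23.3 × 1200/(470 + 1200) = 16.7 V.
With the supply zeroed, Ra and Rb appear in parallel from the tap: R_th = Ra‖Rb = (470 × 1200)/1670 = 338 Ω.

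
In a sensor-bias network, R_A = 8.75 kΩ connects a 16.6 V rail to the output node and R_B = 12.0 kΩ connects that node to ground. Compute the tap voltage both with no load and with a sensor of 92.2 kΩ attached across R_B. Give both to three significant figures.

Open-circuit: V = 16.6 × 12.0/(8.75 + 12.0) = 9.60 V.
With the load, R_B becomes R_B‖R_L = 10.62 kΩ, so V = 16.6 × 10.62/19.37 = 9.10 V.

Unloaded: 9.60 V; loaded: 9.10 V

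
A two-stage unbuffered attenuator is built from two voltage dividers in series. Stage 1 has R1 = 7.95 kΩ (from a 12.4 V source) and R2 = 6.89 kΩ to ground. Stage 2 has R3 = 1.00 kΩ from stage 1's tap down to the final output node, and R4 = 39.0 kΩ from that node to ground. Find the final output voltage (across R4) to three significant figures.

Stage 2 presents R3+R4 = 40.00 kΩ as a load on stage 1's tap.
Stage 1's lower leg becomes R2‖(R3+R4) = 5.878 kΩ, so V_mid = 12.4 × 5.878/13.83 = 5.271 V.
Stage 2 is itself unloaded: V_out = V_mid × R4/(R3+R4) = 5.271 × 39.0/40.00 = 5.14 V.

V_out ≈ 5.14 V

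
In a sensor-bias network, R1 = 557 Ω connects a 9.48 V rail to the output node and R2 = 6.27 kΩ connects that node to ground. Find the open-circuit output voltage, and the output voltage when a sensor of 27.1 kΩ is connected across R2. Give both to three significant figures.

Unloaded: 8.71 V; loaded: 8.55 V

Open-circuit: V = 9.48 × 6270/(557 + 6270) = 8.71 V.
With the load, R2 becomes R2‖R_L = 5092 Ω, so V = 9.48 × 5092/5649 = 8.55 V.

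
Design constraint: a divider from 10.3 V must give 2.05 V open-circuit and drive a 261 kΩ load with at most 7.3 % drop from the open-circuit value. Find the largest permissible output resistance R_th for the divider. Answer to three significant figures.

Loading drop = R_th/(R_th + R_L) ≤ 0.0730, so R_th ≤ R_L · ε/(1−ε) = 261 kΩ × 0.0730/0.9270 = 20.6 kΩ.
(Any R1, R2 with R2/(R1+R2) = 0.199 and R1‖R2 ≤ 20.6 kΩ will meet the spec.)

R_th ≤ 20.6 kΩ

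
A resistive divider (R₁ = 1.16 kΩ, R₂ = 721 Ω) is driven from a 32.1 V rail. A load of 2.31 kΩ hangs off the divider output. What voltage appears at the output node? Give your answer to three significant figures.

V_out ≈ 10.3 V

The load sits in parallel with R₂: R₂‖R_L = (721 × 2310) / (721 + 2310) = 549.5 Ω.
V_out = 32.1 × 549.5 / (1160 + 549.5) = 32.1 × 549.5/1709 = 10.3 V.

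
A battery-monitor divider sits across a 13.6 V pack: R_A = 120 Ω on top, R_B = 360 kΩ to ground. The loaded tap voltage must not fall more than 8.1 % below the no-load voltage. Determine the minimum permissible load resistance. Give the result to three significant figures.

Output resistance R_th = R_A‖R_B = (120 × 360000)/360100 = 120.0 Ω.
The fractional drop is R_th/(R_th + R_L); requiring this ≤ 0.0810 gives R_L ≥ R_th(1/0.0810 − 1) = 120.0 × 11.35 = 1.36 kΩ.

R_L(min) ≈ 1.36 kΩ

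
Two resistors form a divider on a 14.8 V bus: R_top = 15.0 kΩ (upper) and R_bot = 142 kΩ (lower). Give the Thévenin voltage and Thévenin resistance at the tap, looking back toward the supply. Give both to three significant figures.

V_th is the open-circuit tap voltage: 14.8 × 142/(15.0 + 142) = 13.4 V.
With the supply zeroed, R_top and R_bot appear in parallel from the tap: R_th = R_top‖R_bot = (15.0 × 142)/157.0 = 13.6 kΩ.

V_th = 13.4 V, R_th = 13.6 kΩ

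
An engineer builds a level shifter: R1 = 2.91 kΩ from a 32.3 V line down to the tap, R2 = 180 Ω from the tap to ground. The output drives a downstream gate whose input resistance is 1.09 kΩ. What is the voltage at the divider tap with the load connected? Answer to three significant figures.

V_out ≈ 1.63 V

The load sits in parallel with R2: R2‖R_L = (180 × 1090) / (180 + 1090) = 154.5 Ω.
V_out = 32.3 × 154.5 / (2910 + 154.5) = 32.3 × 154.5/3064 = 1.63 V.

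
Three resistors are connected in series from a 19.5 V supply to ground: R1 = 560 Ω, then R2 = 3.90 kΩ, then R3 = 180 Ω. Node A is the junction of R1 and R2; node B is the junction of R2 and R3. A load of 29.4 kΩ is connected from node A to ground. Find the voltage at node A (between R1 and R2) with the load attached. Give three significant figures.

V ≈ 16.9 V

Below node A the series string R2+R3 = 4080 Ω sits in parallel with the 29400 Ω load: 3583 Ω.
V_A = 19.5 × 3583/(560 + 3583) = 16.9 V.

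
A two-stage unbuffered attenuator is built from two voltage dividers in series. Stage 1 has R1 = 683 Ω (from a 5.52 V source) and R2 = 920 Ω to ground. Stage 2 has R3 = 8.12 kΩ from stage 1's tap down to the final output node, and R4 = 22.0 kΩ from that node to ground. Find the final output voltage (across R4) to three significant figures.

Stage 2 presents R3+R4 = 30120 Ω as a load on stage 1's tap.
Stage 1's lower leg becomes R2‖(R3+R4) = 892.7 Ω, so V_mid = 5.52 × 892.7/1576 = 3.127 V.
Stage 2 is itself unloaded: V_out = V_mid × R4/(R3+R4) = 3.127 × 22000/30120 = 2.28 V.

V_out ≈ 2.28 V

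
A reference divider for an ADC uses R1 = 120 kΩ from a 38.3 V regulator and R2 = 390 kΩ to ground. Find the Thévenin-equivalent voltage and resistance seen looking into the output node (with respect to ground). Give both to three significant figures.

V_th is the open-circuit tap voltage: 38.3 × 390/(120 + 390) = 29.3 V.
With the supply zeroed, R1 and R2 appear in parallel from the tap: R_th = R1‖R2 = (120 × 390)/510.0 = 91.8 kΩ.

V_th = 29.3 V, R_th = 91.8 kΩ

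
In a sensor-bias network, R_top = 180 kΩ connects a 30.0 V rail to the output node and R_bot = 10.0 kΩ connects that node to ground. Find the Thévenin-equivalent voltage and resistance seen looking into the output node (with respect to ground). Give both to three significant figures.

V_th = 1.58 V, R_th = 9.47 kΩ

V_th is the open-circuit tap voltage: 30.0 × 10.0/(180 + 10.0) = 1.58 V.
With the supply zeroed, R_top and R_bot appear in parallel from the tap: R_th = R_top‖R_bot = (180 × 10.0)/190.0 = 9.47 kΩ.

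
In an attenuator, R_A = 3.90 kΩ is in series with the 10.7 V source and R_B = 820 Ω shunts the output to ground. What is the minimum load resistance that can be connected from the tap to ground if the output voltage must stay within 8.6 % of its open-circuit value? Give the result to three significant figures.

R_L(min) ≈ 7.20 kΩ

Output resistance R_th = R_A‖R_B = (3900 × 820)/4720 = 677.5 Ω.
The fractional drop is R_th/(R_th + R_L); requiring this ≤ 0.0860 gives R_L ≥ R_th(1/0.0860 − 1) = 677.5 × 10.63 = 7.20 kΩ.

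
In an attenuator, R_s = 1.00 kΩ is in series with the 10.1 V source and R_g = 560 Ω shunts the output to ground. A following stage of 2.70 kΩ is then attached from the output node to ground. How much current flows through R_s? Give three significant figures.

I ≈ 6.90 mA

R_g‖R_L = 463.8 Ω, so the source sees R_s + R_g‖R_L = 1464 Ω.
I = 10.1 V / 1464 Ω = 6.90 mA.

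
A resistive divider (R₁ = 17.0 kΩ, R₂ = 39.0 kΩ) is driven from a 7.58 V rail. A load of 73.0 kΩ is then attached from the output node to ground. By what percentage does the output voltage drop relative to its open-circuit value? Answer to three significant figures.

14.0 %

The divider's output (Thévenin) resistance is R₁‖R₂ = 11.84 kΩ.
Fractional drop under load = R_th/(R_th + R_L) = 11.84 / (11.84 + 73.0) = 0.1395.
So the output falls by 14.0 %.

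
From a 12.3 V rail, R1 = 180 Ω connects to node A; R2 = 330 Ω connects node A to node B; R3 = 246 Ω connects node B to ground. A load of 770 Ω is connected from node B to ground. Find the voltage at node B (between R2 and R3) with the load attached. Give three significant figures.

V ≈ 3.29 V

At node B, R3 is in parallel with the load: R3‖R_L = 186.4 Ω.
Below node A the resistance is R2 + (R3‖R_L) = 516.4 Ω, so V_A = 12.3 × 516.4/696.4 = 9.121 V.
Then V_B = V_A × (R3‖R_L)/(R2 + R3‖R_L) = 9.121 × 186.4/516.4 = 3.29 V.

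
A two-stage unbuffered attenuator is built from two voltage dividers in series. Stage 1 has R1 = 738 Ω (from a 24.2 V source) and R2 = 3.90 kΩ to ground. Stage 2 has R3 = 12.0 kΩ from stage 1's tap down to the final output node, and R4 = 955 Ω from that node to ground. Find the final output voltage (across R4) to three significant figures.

V_out ≈ 1.43 V

Stage 2 presents R3+R4 = 12960 Ω as a load on stage 1's tap.
Stage 1's lower leg becomes R2‖(R3+R4) = 2998 Ω, so V_mid = 24.2 × 2998/3736 = 19.42 V.
Stage 2 is itself unloaded: V_out = V_mid × R4/(R3+R4) = 19.42 × 955/12960 = 1.43 V.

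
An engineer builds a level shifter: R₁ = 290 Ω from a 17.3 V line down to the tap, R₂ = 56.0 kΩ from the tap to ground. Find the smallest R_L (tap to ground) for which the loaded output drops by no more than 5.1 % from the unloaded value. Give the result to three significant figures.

R_L(min) ≈ 5.37 kΩ

Output resistance R_th = R₁‖R₂ = (290 × 56000)/56290 = 288.5 Ω.
The fractional drop is R_th/(R_th + R_L); requiring this ≤ 0.0510 gives R_L ≥ R_th(1/0.0510 − 1) = 288.5 × 18.61 = 5.37 kΩ.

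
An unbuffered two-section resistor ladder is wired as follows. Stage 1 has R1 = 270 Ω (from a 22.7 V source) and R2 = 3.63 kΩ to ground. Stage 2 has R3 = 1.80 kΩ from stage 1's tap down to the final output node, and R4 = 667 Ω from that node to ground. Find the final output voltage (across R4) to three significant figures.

Stage 2 presents R3+R4 = 2467 Ω as a load on stage 1's tap.
Stage 1's lower leg becomes R2‖(R3+R4) = 1469 Ω, so V_mid = 22.7 × 1469/1739 = 19.18 V.
Stage 2 is itself unloaded: V_out = V_mid × R4/(R3+R4) = 19.18 × 667/2467 = 5.18 V.

V_out ≈ 5.18 V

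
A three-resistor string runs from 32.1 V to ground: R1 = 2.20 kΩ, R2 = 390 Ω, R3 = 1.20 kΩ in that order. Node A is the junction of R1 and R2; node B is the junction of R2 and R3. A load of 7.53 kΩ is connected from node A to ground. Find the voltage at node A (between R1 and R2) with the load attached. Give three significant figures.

V ≈ 12.0 V

Below node A the series string R2+R3 = 1590 Ω sits in parallel with the 7530 Ω load: 1313 Ω.
V_A = 32.1 × 1313/(2200 + 1313) = 12.0 V.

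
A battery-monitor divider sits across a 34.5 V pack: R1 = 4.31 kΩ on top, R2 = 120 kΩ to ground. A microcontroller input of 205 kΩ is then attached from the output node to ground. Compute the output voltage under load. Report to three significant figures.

V_out ≈ 32.6 V

The load sits in parallel with R2: R2‖R_L = (120 × 205) / (120 + 205) = 75.69 kΩ.
V_out = 34.5 × 75.69 / (4.31 + 75.69) = 34.5 × 75.69/80.00 = 32.6 V.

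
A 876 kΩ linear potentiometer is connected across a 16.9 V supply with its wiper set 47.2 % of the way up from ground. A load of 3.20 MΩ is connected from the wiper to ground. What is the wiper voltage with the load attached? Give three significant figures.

The wiper splits the pot into (1−α)R = 462.5 kΩ above and αR = 413.5 kΩ below.
Lower section ‖ load = 366.2 kΩ.
V_wiper = 16.9 × 366.2/(462.5 + 366.2) = 7.47 V.

V ≈ 7.47 V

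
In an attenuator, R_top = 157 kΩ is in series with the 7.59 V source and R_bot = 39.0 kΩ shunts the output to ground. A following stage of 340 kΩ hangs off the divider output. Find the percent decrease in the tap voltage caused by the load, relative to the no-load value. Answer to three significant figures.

Unloaded V = 7.59 × 39.0/196.0 = 1.5103 V.
Loaded: R_bot‖R_L = 34.99 kΩ, giving V = 7.59 × 34.99/192.0 = 1.3832 V.
Drop = (1.5103 − 1.3832) / 1.5103 = 8.41 %.

8.41 %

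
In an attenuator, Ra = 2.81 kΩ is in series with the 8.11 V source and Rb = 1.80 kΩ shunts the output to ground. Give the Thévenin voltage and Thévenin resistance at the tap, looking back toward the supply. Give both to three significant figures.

V_th is the open-circuit tap voltage: 8.11 × 1.80/(2.81 + 1.80) = 3.17 V.
With the supply zeroed, Ra and Rb appear in parallel from the tap: R_th = Ra‖Rb = (2.81 × 1.80)/4.610 = 1.10 kΩ.

V_th = 3.17 V, R_th = 1.10 kΩ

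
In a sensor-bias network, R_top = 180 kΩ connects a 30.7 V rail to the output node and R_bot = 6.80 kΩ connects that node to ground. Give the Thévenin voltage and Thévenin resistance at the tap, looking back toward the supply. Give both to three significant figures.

V_th = 1.12 V, R_th = 6.55 kΩ

V_th is the open-circuit tap voltage: 30.7 × 6.80/(180 + 6.80) = 1.12 V.
With the supply zeroed, R_top and R_bot appear in parallel from the tap: R_th = R_top‖R_bot = (180 × 6.80)/186.8 = 6.55 kΩ.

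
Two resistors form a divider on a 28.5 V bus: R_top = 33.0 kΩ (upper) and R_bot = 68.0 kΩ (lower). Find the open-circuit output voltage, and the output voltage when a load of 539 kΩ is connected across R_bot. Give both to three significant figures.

Open-circuit: V = 28.5 × 68.0/(33.0 + 68.0) = 19.2 V.
With the load, R_bot becomes R_bot‖R_L = 60.38 kΩ, so V = 28.5 × 60.38/93.38 = 18.4 V.

Unloaded: 19.2 V; loaded: 18.4 V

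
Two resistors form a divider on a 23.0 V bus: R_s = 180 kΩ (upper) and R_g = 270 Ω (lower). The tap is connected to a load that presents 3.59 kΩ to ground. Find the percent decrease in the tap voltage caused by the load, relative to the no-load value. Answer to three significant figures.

6.99 %

The divider's output (Thévenin) resistance is R_s‖R_g = 269.6 Ω.
Fractional drop under load = R_th/(R_th + R_L) = 269.6 / (269.6 + 3590) = 0.06985.
So the output falls by 6.99 %.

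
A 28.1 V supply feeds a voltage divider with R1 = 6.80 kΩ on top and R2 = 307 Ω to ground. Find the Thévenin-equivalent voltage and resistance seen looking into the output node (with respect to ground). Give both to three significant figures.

V_th = 1.21 V, R_th = 294 Ω

V_th is the open-circuit tap voltage: 28.1 × 307/(6800 + 307) = 1.21 V.
With the supply zeroed, R1 and R2 appear in parallel from the tap: R_th = R1‖R2 = (6800 × 307)/7107 = 294 Ω.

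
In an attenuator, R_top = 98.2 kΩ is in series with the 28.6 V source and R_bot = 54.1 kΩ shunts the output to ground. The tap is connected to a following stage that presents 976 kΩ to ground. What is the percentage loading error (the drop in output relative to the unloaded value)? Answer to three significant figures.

3.45 %

The divider's output (Thévenin) resistance is R_top‖R_bot = 34.88 kΩ.
Fractional drop under load = R_th/(R_th + R_L) = 34.88 / (34.88 + 976) = 0.03451.
So the output falls by 3.45 %.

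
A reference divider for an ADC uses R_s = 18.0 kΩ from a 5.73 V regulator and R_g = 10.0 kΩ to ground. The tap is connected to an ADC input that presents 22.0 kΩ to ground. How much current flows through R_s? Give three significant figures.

R_g‖R_L = 6.875 kΩ, so the source sees R_s + R_g‖R_L = 24.88 kΩ.
I = 5.73 V / 24.88 kΩ = 0.230 mA.

I ≈ 0.230 mA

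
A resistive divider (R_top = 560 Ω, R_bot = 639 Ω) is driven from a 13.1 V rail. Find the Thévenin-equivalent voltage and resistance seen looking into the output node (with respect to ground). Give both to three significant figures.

V_th = 6.98 V, R_th = 298 Ω

V_th is the open-circuit tap voltage: 13.1 × 639/(560 + 639) = 6.98 V.
With the supply zeroed, R_top and R_bot appear in parallel from the tap: R_th = R_top‖R_bot = (560 × 639)/1199 = 298 Ω.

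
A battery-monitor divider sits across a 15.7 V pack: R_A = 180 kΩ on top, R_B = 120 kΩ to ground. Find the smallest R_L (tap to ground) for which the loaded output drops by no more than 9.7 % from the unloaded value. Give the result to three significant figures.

R_L(min) ≈ 670 kΩ

Output resistance R_th = R_A‖R_B = (180 × 120)/300.0 = 72.00 kΩ.
The fractional drop is R_th/(R_th + R_L); requiring this ≤ 0.0970 gives R_L ≥ R_th(1/0.0970 − 1) = 72.00 × 9.309 = 670 kΩ.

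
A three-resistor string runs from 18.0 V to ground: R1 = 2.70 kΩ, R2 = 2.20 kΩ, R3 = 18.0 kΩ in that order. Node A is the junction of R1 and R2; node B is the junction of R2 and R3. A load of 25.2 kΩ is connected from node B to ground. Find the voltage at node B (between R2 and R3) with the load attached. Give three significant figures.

V ≈ 12.3 V

At node B, R3 is in parallel with the load: R3‖R_L = 10.50 kΩ.
Below node A the resistance is R2 + (R3‖R_L) = 12.70 kΩ, so V_A = 18.0 × 12.70/15.40 = 14.84 V.
Then V_B = V_A × (R3‖R_L)/(R2 + R3‖R_L) = 14.84 × 10.50/12.70 = 12.3 V.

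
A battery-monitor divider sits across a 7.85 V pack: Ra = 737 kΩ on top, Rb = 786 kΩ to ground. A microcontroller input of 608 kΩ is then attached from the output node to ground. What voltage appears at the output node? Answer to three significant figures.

V_out ≈ 2.49 V

The load sits in parallel with Rb: Rb‖R_L = (786 × 608) / (786 + 608) = 342.8 kΩ.
V_out = 7.85 × 342.8 / (737 + 342.8) = 7.85 × 342.8/1080 = 2.49 V.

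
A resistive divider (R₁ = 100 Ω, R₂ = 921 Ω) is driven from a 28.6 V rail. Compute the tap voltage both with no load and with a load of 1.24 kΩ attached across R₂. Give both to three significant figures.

Open-circuit: V = 28.6 × 921/(100 + 921) = 25.8 V.
With the load, R₂ becomes R₂‖R_L = 528.5 Ω, so V = 28.6 × 528.5/628.5 = 24.0 V.

Unloaded: 25.8 V; loaded: 24.0 V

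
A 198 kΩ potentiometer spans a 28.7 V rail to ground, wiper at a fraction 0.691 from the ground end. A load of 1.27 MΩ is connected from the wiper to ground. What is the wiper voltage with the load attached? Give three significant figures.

V ≈ 19.2 V

The wiper splits the pot into (1−α)R = 61.18 kΩ above and αR = 136.8 kΩ below.
Lower section ‖ load = 123.5 kΩ.
V_wiper = 28.7 × 123.5/(61.18 + 123.5) = 19.2 V.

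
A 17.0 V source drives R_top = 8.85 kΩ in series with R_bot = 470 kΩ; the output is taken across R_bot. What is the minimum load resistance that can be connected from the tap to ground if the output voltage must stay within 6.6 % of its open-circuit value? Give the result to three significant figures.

Output resistance R_th = R_top‖R_bot = (8.85 × 470)/478.9 = 8.686 kΩ.
The fractional drop is R_th/(R_th + R_L); requiring this ≤ 0.0660 gives R_L ≥ R_th(1/0.0660 − 1) = 8.686 × 14.15 = 123 kΩ.

R_L(min) ≈ 123 kΩ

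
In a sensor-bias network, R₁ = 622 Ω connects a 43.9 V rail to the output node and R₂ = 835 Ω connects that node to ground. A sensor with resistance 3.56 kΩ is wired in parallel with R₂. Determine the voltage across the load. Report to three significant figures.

The load sits in parallel with R₂: R₂‖R_L = (835 × 3560) / (835 + 3560) = 676.4 Ω.
V_out = 43.9 × 676.4 / (622 + 676.4) = 43.9 × 676.4/1298 = 22.9 V.

V_out ≈ 22.9 V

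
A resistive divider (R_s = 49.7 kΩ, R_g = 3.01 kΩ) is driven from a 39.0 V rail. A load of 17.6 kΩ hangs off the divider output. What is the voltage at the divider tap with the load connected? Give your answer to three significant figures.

The load sits in parallel with R_g: R_g‖R_L = (3.01 × 17.6) / (3.01 + 17.6) = 2.570 kΩ.
V_out = 39.0 × 2.570 / (49.7 + 2.570) = 39.0 × 2.570/52.27 = 1.92 V.

V_out ≈ 1.92 V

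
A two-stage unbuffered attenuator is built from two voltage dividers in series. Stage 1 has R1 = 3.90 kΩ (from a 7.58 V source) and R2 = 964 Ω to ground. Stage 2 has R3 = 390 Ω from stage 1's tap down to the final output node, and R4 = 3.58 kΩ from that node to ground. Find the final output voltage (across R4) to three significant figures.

Stage 2 presents R3+R4 = 3970 Ω as a load on stage 1's tap.
Stage 1's lower leg becomes R2‖(R3+R4) = 775.7 Ω, so V_mid = 7.58 × 775.7/4676 = 1.257 V.
Stage 2 is itself unloaded: V_out = V_mid × R4/(R3+R4) = 1.257 × 3580/3970 = 1.13 V.

V_out ≈ 1.13 V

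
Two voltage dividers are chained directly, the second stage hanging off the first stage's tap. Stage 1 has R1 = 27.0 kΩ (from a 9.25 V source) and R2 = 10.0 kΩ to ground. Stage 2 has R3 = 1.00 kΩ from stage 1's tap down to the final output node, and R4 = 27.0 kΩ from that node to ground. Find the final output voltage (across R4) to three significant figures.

V_out ≈ 1.91 V

Stage 2 presents R3+R4 = 28.00 kΩ as a load on stage 1's tap.
Stage 1's lower leg becomes R2‖(R3+R4) = 7.368 kΩ, so V_mid = 9.25 × 7.368/34.37 = 1.983 V.
Stage 2 is itself unloaded: V_out = V_mid × R4/(R3+R4) = 1.983 × 27.0/28.00 = 1.91 V.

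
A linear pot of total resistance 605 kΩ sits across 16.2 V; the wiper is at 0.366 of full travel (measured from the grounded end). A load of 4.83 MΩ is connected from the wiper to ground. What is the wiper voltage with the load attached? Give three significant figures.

The wiper splits the pot into (1−α)R = 383.6 kΩ above and αR = 221.4 kΩ below.
Lower section ‖ load = 211.7 kΩ.
V_wiper = 16.2 × 211.7/(383.6 + 211.7) = 5.76 V.

V ≈ 5.76 V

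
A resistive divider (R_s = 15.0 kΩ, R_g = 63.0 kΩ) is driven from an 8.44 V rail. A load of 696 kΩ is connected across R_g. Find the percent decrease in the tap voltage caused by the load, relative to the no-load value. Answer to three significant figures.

The divider's output (Thévenin) resistance is R_s‖R_g = 12.12 kΩ.
Fractional drop under load = R_th/(R_th + R_L) = 12.12 / (12.12 + 696) = 0.01711.
So the output falls by 1.71 %.

1.71 %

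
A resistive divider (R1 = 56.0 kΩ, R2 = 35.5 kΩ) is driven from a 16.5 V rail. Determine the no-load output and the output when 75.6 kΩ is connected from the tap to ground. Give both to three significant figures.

Unloaded: 6.40 V; loaded: 4.97 V

Open-circuit: V = 16.5 × 35.5/(56.0 + 35.5) = 6.40 V.
With the load, R2 becomes R2‖R_L = 24.16 kΩ, so V = 16.5 × 24.16/80.16 = 4.97 V.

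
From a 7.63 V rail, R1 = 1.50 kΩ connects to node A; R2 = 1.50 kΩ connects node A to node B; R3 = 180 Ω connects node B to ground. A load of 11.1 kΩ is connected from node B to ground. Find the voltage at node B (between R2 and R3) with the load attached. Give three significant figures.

At node B, R3 is in parallel with the load: R3‖R_L = 177.1 Ω.
Below node A the resistance is R2 + (R3‖R_L) = 1677 Ω, so V_A = 7.63 × 1677/3177 = 4.028 V.
Then V_B = V_A × (R3‖R_L)/(R2 + R3‖R_L) = 4.028 × 177.1/1677 = 0.425 V.

V ≈ 0.425 V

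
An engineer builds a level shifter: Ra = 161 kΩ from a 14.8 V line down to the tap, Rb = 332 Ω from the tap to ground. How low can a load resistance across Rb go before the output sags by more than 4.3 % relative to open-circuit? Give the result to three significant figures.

Output resistance R_th = Ra‖Rb = (161000 × 332)/161300 = 331.3 Ω.
The fractional drop is R_th/(R_th + R_L); requiring this ≤ 0.0430 gives R_L ≥ R_th(1/0.0430 − 1) = 331.3 × 22.26 = 7.37 kΩ.

R_L(min) ≈ 7.37 kΩ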